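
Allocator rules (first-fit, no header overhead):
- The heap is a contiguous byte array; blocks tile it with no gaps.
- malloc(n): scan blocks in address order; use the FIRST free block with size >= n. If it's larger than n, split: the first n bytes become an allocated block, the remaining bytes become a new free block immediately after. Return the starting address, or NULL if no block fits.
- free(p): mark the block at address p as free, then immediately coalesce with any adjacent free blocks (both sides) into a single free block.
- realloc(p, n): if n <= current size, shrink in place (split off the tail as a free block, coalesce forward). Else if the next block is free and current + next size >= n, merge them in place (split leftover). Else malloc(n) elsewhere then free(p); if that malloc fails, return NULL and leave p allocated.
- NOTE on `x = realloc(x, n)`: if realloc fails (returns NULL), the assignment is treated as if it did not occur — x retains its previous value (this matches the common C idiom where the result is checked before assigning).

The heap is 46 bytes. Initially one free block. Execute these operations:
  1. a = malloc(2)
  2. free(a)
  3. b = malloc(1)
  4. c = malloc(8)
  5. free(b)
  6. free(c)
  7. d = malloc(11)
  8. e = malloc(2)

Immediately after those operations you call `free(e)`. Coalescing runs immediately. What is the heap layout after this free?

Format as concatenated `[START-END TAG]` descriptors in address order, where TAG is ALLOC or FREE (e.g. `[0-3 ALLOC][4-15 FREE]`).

Answer: [0-10 ALLOC][11-45 FREE]

Derivation:
Op 1: a = malloc(2) -> a = 0; heap: [0-1 ALLOC][2-45 FREE]
Op 2: free(a) -> (freed a); heap: [0-45 FREE]
Op 3: b = malloc(1) -> b = 0; heap: [0-0 ALLOC][1-45 FREE]
Op 4: c = malloc(8) -> c = 1; heap: [0-0 ALLOC][1-8 ALLOC][9-45 FREE]
Op 5: free(b) -> (freed b); heap: [0-0 FREE][1-8 ALLOC][9-45 FREE]
Op 6: free(c) -> (freed c); heap: [0-45 FREE]
Op 7: d = malloc(11) -> d = 0; heap: [0-10 ALLOC][11-45 FREE]
Op 8: e = malloc(2) -> e = 11; heap: [0-10 ALLOC][11-12 ALLOC][13-45 FREE]
free(e): e = 11 -> block [11-12 ALLOC]; mark free, coalesce with adjacent free neighbors -> [0-10 ALLOC][11-45 FREE]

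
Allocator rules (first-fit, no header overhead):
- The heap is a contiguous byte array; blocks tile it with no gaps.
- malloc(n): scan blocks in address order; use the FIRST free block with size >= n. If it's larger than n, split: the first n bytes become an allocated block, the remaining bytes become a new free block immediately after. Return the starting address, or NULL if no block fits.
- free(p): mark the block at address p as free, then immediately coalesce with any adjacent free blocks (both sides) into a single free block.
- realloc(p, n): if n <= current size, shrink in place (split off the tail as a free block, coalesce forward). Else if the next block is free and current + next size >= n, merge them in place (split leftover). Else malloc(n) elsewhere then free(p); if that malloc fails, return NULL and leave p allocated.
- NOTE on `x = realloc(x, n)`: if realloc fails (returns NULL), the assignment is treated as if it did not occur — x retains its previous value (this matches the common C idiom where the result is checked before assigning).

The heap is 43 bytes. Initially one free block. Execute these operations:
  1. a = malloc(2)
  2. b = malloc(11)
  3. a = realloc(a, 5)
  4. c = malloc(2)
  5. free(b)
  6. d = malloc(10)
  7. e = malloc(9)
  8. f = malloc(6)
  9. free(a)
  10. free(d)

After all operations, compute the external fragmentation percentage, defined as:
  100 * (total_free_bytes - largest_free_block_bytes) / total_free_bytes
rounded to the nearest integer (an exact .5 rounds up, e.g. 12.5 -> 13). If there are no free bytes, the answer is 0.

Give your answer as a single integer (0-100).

Op 1: a = malloc(2) -> a = 0; heap: [0-1 ALLOC][2-42 FREE]
Op 2: b = malloc(11) -> b = 2; heap: [0-1 ALLOC][2-12 ALLOC][13-42 FREE]
Op 3: a = realloc(a, 5) -> a = 13; heap: [0-1 FREE][2-12 ALLOC][13-17 ALLOC][18-42 FREE]
Op 4: c = malloc(2) -> c = 0; heap: [0-1 ALLOC][2-12 ALLOC][13-17 ALLOC][18-42 FREE]
Op 5: free(b) -> (freed b); heap: [0-1 ALLOC][2-12 FREE][13-17 ALLOC][18-42 FREE]
Op 6: d = malloc(10) -> d = 2; heap: [0-1 ALLOC][2-11 ALLOC][12-12 FREE][13-17 ALLOC][18-42 FREE]
Op 7: e = malloc(9) -> e = 18; heap: [0-1 ALLOC][2-11 ALLOC][12-12 FREE][13-17 ALLOC][18-26 ALLOC][27-42 FREE]
Op 8: f = malloc(6) -> f = 27; heap: [0-1 ALLOC][2-11 ALLOC][12-12 FREE][13-17 ALLOC][18-26 ALLOC][27-32 ALLOC][33-42 FREE]
Op 9: free(a) -> (freed a); heap: [0-1 ALLOC][2-11 ALLOC][12-17 FREE][18-26 ALLOC][27-32 ALLOC][33-42 FREE]
Op 10: free(d) -> (freed d); heap: [0-1 ALLOC][2-17 FREE][18-26 ALLOC][27-32 ALLOC][33-42 FREE]
Free blocks: [16 10] total_free=26 largest=16 -> 100*(26-16)/26 = 1000/26 ≈ 38.462 -> rounds to 38

Answer: 38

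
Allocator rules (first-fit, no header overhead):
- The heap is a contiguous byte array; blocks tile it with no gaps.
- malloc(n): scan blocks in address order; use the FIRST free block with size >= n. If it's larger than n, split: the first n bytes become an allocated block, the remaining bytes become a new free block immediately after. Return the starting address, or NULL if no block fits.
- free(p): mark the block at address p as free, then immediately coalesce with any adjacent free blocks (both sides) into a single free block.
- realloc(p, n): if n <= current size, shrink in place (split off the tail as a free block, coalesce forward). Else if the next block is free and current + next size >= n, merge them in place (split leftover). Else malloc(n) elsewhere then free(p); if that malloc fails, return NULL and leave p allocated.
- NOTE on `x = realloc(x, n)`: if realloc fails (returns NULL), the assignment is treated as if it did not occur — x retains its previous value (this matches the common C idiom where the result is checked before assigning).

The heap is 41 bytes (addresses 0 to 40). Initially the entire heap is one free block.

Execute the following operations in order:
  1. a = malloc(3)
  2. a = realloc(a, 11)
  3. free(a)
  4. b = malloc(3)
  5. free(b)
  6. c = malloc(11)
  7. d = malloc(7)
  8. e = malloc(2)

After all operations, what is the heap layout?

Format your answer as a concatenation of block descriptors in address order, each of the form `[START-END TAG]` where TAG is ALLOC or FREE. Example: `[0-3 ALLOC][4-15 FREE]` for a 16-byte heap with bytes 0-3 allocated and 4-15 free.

Answer: [0-10 ALLOC][11-17 ALLOC][18-19 ALLOC][20-40 FREE]

Derivation:
Op 1: a = malloc(3) -> a = 0; heap: [0-2 ALLOC][3-40 FREE]
Op 2: a = realloc(a, 11) -> a = 0; heap: [0-10 ALLOC][11-40 FREE]
Op 3: free(a) -> (freed a); heap: [0-40 FREE]
Op 4: b = malloc(3) -> b = 0; heap: [0-2 ALLOC][3-40 FREE]
Op 5: free(b) -> (freed b); heap: [0-40 FREE]
Op 6: c = malloc(11) -> c = 0; heap: [0-10 ALLOC][11-40 FREE]
Op 7: d = malloc(7) -> d = 11; heap: [0-10 ALLOC][11-17 ALLOC][18-40 FREE]
Op 8: e = malloc(2) -> e = 18; heap: [0-10 ALLOC][11-17 ALLOC][18-19 ALLOC][20-40 FREE]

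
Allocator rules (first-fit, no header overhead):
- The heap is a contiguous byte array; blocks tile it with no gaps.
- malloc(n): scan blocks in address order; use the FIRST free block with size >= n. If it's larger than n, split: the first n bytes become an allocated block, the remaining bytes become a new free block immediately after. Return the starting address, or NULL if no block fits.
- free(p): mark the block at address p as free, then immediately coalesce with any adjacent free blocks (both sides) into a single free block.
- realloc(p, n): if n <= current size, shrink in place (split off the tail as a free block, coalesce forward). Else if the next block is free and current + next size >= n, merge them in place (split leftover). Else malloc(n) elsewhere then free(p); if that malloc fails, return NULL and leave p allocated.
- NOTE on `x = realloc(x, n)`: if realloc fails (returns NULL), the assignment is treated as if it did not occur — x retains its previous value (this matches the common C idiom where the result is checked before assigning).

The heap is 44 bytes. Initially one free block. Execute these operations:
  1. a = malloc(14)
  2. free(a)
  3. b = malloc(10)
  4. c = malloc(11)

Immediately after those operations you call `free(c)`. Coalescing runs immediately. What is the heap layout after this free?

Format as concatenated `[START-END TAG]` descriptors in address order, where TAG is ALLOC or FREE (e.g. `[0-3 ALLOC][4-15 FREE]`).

Answer: [0-9 ALLOC][10-43 FREE]

Derivation:
Op 1: a = malloc(14) -> a = 0; heap: [0-13 ALLOC][14-43 FREE]
Op 2: free(a) -> (freed a); heap: [0-43 FREE]
Op 3: b = malloc(10) -> b = 0; heap: [0-9 ALLOC][10-43 FREE]
Op 4: c = malloc(11) -> c = 10; heap: [0-9 ALLOC][10-20 ALLOC][21-43 FREE]
free(c): c = 10 -> block [10-20 ALLOC]; mark free, coalesce with adjacent free neighbors -> [0-9 ALLOC][10-43 FREE]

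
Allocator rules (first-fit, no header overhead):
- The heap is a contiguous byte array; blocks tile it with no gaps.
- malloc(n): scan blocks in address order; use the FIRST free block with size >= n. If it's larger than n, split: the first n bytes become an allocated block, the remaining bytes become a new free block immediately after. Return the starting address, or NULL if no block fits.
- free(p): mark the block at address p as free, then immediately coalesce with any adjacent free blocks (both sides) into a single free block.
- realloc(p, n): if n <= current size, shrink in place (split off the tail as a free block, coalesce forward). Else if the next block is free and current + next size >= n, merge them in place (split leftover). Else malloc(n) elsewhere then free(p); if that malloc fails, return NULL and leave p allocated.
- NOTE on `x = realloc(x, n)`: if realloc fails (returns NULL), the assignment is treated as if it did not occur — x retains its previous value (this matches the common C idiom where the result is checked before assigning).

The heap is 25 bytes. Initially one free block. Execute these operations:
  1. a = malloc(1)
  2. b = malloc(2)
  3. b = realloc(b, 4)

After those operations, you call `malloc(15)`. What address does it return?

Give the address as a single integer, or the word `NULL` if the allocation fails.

Op 1: a = malloc(1) -> a = 0; heap: [0-0 ALLOC][1-24 FREE]
Op 2: b = malloc(2) -> b = 1; heap: [0-0 ALLOC][1-2 ALLOC][3-24 FREE]
Op 3: b = realloc(b, 4) -> b = 1; heap: [0-0 ALLOC][1-4 ALLOC][5-24 FREE]
malloc(15): first-fit scan over [0-0 ALLOC][1-4 ALLOC][5-24 FREE] -> 5

Answer: 5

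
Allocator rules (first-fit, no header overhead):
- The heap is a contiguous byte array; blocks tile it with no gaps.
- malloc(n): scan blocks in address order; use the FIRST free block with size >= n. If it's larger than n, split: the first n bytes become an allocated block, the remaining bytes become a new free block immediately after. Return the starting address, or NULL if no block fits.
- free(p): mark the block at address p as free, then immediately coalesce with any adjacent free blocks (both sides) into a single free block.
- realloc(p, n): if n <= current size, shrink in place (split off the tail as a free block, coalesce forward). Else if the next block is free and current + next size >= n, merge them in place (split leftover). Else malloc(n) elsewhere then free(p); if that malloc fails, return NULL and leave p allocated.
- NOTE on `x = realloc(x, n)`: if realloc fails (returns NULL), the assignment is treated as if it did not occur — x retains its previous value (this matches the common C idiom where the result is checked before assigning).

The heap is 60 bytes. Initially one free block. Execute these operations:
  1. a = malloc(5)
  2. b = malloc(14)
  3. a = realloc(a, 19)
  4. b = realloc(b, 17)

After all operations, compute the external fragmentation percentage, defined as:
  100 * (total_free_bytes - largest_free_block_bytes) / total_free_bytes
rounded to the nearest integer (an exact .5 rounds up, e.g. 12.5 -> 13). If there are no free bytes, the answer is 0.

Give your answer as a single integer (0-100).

Op 1: a = malloc(5) -> a = 0; heap: [0-4 ALLOC][5-59 FREE]
Op 2: b = malloc(14) -> b = 5; heap: [0-4 ALLOC][5-18 ALLOC][19-59 FREE]
Op 3: a = realloc(a, 19) -> a = 19; heap: [0-4 FREE][5-18 ALLOC][19-37 ALLOC][38-59 FREE]
Op 4: b = realloc(b, 17) -> b = 38; heap: [0-18 FREE][19-37 ALLOC][38-54 ALLOC][55-59 FREE]
Free blocks: [19 5] total_free=24 largest=19 -> 100*(24-19)/24 = 500/24 ≈ 20.833 -> rounds to 21

Answer: 21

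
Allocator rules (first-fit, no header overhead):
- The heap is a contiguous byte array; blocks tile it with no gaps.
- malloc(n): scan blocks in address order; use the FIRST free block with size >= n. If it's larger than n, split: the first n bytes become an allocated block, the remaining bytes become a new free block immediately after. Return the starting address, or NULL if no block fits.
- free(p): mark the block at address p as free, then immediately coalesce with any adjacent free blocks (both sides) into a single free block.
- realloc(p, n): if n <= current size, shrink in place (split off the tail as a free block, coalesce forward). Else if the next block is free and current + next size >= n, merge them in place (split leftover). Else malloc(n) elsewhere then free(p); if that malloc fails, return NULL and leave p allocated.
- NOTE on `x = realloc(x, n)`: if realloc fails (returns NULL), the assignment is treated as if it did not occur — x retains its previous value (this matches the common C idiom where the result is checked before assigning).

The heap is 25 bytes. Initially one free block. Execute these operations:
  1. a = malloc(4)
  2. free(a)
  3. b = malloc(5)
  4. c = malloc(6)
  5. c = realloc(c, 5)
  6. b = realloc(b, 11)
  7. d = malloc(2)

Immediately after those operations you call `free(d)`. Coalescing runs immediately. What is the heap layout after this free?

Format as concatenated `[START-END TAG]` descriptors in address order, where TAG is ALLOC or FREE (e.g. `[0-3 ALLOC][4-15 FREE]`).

Answer: [0-4 FREE][5-9 ALLOC][10-20 ALLOC][21-24 FREE]

Derivation:
Op 1: a = malloc(4) -> a = 0; heap: [0-3 ALLOC][4-24 FREE]
Op 2: free(a) -> (freed a); heap: [0-24 FREE]
Op 3: b = malloc(5) -> b = 0; heap: [0-4 ALLOC][5-24 FREE]
Op 4: c = malloc(6) -> c = 5; heap: [0-4 ALLOC][5-10 ALLOC][11-24 FREE]
Op 5: c = realloc(c, 5) -> c = 5; heap: [0-4 ALLOC][5-9 ALLOC][10-24 FREE]
Op 6: b = realloc(b, 11) -> b = 10; heap: [0-4 FREE][5-9 ALLOC][10-20 ALLOC][21-24 FREE]
Op 7: d = malloc(2) -> d = 0; heap: [0-1 ALLOC][2-4 FREE][5-9 ALLOC][10-20 ALLOC][21-24 FREE]
free(d): d = 0 -> block [0-1 ALLOC]; mark free, coalesce with adjacent free neighbors -> [0-4 FREE][5-9 ALLOC][10-20 ALLOC][21-24 FREE]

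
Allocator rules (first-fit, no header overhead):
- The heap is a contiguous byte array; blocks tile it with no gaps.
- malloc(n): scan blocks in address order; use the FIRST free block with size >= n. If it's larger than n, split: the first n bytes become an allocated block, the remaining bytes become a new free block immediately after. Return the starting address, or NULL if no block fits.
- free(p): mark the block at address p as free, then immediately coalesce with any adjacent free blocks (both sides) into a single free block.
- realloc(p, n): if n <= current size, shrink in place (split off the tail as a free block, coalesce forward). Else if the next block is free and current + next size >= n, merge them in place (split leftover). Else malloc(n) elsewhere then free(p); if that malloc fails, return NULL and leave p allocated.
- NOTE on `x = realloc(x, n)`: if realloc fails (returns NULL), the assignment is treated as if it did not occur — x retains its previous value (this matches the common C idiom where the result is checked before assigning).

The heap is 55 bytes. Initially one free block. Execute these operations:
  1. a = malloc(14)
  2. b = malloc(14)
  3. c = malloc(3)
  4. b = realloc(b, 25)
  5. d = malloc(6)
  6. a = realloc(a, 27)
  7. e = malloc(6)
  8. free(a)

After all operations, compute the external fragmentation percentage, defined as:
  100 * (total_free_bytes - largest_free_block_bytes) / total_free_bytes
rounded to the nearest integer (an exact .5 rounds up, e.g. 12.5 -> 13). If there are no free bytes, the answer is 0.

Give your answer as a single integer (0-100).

Op 1: a = malloc(14) -> a = 0; heap: [0-13 ALLOC][14-54 FREE]
Op 2: b = malloc(14) -> b = 14; heap: [0-13 ALLOC][14-27 ALLOC][28-54 FREE]
Op 3: c = malloc(3) -> c = 28; heap: [0-13 ALLOC][14-27 ALLOC][28-30 ALLOC][31-54 FREE]
Op 4: b = realloc(b, 25) -> NULL (b unchanged); heap: [0-13 ALLOC][14-27 ALLOC][28-30 ALLOC][31-54 FREE]
Op 5: d = malloc(6) -> d = 31; heap: [0-13 ALLOC][14-27 ALLOC][28-30 ALLOC][31-36 ALLOC][37-54 FREE]
Op 6: a = realloc(a, 27) -> NULL (a unchanged); heap: [0-13 ALLOC][14-27 ALLOC][28-30 ALLOC][31-36 ALLOC][37-54 FREE]
Op 7: e = malloc(6) -> e = 37; heap: [0-13 ALLOC][14-27 ALLOC][28-30 ALLOC][31-36 ALLOC][37-42 ALLOC][43-54 FREE]
Op 8: free(a) -> (freed a); heap: [0-13 FREE][14-27 ALLOC][28-30 ALLOC][31-36 ALLOC][37-42 ALLOC][43-54 FREE]
Free blocks: [14 12] total_free=26 largest=14 -> 100*(26-14)/26 = 1200/26 ≈ 46.154 -> rounds to 46

Answer: 46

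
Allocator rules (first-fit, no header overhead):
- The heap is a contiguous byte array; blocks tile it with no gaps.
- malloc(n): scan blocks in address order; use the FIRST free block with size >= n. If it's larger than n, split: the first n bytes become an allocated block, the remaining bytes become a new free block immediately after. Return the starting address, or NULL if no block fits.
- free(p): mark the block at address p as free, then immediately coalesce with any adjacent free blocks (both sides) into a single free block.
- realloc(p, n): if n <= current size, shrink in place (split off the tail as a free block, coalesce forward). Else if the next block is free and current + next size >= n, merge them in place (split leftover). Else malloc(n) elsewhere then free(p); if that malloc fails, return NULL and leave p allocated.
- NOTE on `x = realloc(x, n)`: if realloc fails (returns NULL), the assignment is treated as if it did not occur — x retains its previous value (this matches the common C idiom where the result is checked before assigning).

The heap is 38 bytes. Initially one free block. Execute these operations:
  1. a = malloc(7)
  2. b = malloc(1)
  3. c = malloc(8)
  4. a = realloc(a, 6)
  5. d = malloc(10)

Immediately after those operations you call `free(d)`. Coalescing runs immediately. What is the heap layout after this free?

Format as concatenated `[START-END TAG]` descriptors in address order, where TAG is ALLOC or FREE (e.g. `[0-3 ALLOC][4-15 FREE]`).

Answer: [0-5 ALLOC][6-6 FREE][7-7 ALLOC][8-15 ALLOC][16-37 FREE]

Derivation:
Op 1: a = malloc(7) -> a = 0; heap: [0-6 ALLOC][7-37 FREE]
Op 2: b = malloc(1) -> b = 7; heap: [0-6 ALLOC][7-7 ALLOC][8-37 FREE]
Op 3: c = malloc(8) -> c = 8; heap: [0-6 ALLOC][7-7 ALLOC][8-15 ALLOC][16-37 FREE]
Op 4: a = realloc(a, 6) -> a = 0; heap: [0-5 ALLOC][6-6 FREE][7-7 ALLOC][8-15 ALLOC][16-37 FREE]
Op 5: d = malloc(10) -> d = 16; heap: [0-5 ALLOC][6-6 FREE][7-7 ALLOC][8-15 ALLOC][16-25 ALLOC][26-37 FREE]
free(d): d = 16 -> block [16-25 ALLOC]; mark free, coalesce with adjacent free neighbors -> [0-5 ALLOC][6-6 FREE][7-7 ALLOC][8-15 ALLOC][16-37 FREE]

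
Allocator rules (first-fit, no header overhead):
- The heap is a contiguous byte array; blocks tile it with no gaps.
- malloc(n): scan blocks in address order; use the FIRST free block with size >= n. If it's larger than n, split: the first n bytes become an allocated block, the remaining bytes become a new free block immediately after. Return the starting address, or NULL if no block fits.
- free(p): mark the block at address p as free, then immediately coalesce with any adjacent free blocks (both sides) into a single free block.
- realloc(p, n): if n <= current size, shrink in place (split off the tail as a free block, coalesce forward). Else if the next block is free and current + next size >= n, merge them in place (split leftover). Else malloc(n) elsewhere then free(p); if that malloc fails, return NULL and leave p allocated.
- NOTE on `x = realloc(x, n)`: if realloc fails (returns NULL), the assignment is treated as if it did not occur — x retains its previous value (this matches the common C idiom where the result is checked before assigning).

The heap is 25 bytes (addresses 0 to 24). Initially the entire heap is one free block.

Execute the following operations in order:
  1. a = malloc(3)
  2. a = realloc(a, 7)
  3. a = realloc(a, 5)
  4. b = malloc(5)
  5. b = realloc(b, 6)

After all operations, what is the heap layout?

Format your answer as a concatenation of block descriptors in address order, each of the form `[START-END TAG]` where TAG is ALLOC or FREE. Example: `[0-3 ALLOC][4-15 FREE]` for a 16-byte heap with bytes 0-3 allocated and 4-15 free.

Answer: [0-4 ALLOC][5-10 ALLOC][11-24 FREE]

Derivation:
Op 1: a = malloc(3) -> a = 0; heap: [0-2 ALLOC][3-24 FREE]
Op 2: a = realloc(a, 7) -> a = 0; heap: [0-6 ALLOC][7-24 FREE]
Op 3: a = realloc(a, 5) -> a = 0; heap: [0-4 ALLOC][5-24 FREE]
Op 4: b = malloc(5) -> b = 5; heap: [0-4 ALLOC][5-9 ALLOC][10-24 FREE]
Op 5: b = realloc(b, 6) -> b = 5; heap: [0-4 ALLOC][5-10 ALLOC][11-24 FREE]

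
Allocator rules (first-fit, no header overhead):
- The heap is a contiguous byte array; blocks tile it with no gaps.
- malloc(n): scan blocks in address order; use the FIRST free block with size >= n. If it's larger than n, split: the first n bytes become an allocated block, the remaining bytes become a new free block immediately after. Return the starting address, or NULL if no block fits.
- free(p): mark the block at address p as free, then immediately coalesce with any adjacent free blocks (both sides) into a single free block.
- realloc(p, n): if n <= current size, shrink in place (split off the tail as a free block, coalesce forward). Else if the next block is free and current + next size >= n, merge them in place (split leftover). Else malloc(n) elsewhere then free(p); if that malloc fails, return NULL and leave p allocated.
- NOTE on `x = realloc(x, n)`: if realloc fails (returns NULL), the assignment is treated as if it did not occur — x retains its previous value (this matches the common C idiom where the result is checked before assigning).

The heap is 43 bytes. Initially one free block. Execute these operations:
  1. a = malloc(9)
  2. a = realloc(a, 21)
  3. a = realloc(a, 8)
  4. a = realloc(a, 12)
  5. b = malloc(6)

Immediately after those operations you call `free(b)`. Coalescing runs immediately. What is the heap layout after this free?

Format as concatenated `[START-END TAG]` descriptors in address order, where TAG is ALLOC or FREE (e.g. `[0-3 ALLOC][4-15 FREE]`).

Answer: [0-11 ALLOC][12-42 FREE]

Derivation:
Op 1: a = malloc(9) -> a = 0; heap: [0-8 ALLOC][9-42 FREE]
Op 2: a = realloc(a, 21) -> a = 0; heap: [0-20 ALLOC][21-42 FREE]
Op 3: a = realloc(a, 8) -> a = 0; heap: [0-7 ALLOC][8-42 FREE]
Op 4: a = realloc(a, 12) -> a = 0; heap: [0-11 ALLOC][12-42 FREE]
Op 5: b = malloc(6) -> b = 12; heap: [0-11 ALLOC][12-17 ALLOC][18-42 FREE]
free(b): b = 12 -> block [12-17 ALLOC]; mark free, coalesce with adjacent free neighbors -> [0-11 ALLOC][12-42 FREE]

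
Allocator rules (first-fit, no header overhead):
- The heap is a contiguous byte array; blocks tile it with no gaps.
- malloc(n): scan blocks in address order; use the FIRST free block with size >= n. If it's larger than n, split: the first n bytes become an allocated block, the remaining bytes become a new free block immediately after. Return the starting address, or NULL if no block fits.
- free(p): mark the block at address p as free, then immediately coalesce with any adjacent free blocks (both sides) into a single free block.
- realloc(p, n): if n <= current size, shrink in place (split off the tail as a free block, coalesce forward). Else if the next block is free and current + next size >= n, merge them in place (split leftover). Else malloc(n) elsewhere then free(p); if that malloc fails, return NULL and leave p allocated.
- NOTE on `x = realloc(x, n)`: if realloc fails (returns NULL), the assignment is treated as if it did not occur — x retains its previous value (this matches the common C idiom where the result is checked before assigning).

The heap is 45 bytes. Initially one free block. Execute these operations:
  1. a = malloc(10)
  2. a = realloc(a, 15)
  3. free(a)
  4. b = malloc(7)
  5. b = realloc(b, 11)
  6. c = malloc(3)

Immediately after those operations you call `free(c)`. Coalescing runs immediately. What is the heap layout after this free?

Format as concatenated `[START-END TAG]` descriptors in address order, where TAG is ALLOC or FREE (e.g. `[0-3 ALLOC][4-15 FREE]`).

Op 1: a = malloc(10) -> a = 0; heap: [0-9 ALLOC][10-44 FREE]
Op 2: a = realloc(a, 15) -> a = 0; heap: [0-14 ALLOC][15-44 FREE]
Op 3: free(a) -> (freed a); heap: [0-44 FREE]
Op 4: b = malloc(7) -> b = 0; heap: [0-6 ALLOC][7-44 FREE]
Op 5: b = realloc(b, 11) -> b = 0; heap: [0-10 ALLOC][11-44 FREE]
Op 6: c = malloc(3) -> c = 11; heap: [0-10 ALLOC][11-13 ALLOC][14-44 FREE]
free(c): c = 11 -> block [11-13 ALLOC]; mark free, coalesce with adjacent free neighbors -> [0-10 ALLOC][11-44 FREE]

Answer: [0-10 ALLOC][11-44 FREE]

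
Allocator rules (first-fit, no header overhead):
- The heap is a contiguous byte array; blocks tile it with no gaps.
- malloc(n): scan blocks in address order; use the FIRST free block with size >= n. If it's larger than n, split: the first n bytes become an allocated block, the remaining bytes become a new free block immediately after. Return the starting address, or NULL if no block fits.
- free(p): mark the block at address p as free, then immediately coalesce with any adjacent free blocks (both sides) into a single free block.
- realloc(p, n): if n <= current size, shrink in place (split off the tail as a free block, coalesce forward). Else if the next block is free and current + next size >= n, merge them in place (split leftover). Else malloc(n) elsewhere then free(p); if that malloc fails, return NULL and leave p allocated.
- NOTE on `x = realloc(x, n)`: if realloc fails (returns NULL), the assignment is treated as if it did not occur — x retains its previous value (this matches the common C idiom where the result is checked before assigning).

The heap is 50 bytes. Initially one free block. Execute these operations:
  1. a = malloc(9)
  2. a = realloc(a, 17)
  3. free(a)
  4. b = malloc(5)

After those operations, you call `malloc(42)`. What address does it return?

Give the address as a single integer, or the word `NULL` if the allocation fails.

Answer: 5

Derivation:
Op 1: a = malloc(9) -> a = 0; heap: [0-8 ALLOC][9-49 FREE]
Op 2: a = realloc(a, 17) -> a = 0; heap: [0-16 ALLOC][17-49 FREE]
Op 3: free(a) -> (freed a); heap: [0-49 FREE]
Op 4: b = malloc(5) -> b = 0; heap: [0-4 ALLOC][5-49 FREE]
malloc(42): first-fit scan over [0-4 ALLOC][5-49 FREE] -> 5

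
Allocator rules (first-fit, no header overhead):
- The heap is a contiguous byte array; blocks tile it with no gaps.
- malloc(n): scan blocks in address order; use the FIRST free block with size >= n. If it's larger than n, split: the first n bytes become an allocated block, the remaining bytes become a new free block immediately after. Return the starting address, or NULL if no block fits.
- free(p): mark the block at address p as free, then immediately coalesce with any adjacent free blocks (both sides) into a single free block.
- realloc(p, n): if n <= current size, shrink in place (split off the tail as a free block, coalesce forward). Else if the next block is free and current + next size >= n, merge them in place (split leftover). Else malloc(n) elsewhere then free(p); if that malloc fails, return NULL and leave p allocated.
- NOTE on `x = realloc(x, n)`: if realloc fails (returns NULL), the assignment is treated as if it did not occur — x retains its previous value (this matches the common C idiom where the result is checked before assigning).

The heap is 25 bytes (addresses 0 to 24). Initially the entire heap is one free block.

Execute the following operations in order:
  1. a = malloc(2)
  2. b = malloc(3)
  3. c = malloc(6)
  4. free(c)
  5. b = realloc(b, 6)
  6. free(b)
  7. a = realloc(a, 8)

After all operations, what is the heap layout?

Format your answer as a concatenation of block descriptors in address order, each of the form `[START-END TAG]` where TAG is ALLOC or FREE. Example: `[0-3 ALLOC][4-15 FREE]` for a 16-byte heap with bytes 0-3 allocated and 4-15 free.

Answer: [0-7 ALLOC][8-24 FREE]

Derivation:
Op 1: a = malloc(2) -> a = 0; heap: [0-1 ALLOC][2-24 FREE]
Op 2: b = malloc(3) -> b = 2; heap: [0-1 ALLOC][2-4 ALLOC][5-24 FREE]
Op 3: c = malloc(6) -> c = 5; heap: [0-1 ALLOC][2-4 ALLOC][5-10 ALLOC][11-24 FREE]
Op 4: free(c) -> (freed c); heap: [0-1 ALLOC][2-4 ALLOC][5-24 FREE]
Op 5: b = realloc(b, 6) -> b = 2; heap: [0-1 ALLOC][2-7 ALLOC][8-24 FREE]
Op 6: free(b) -> (freed b); heap: [0-1 ALLOC][2-24 FREE]
Op 7: a = realloc(a, 8) -> a = 0; heap: [0-7 ALLOC][8-24 FREE]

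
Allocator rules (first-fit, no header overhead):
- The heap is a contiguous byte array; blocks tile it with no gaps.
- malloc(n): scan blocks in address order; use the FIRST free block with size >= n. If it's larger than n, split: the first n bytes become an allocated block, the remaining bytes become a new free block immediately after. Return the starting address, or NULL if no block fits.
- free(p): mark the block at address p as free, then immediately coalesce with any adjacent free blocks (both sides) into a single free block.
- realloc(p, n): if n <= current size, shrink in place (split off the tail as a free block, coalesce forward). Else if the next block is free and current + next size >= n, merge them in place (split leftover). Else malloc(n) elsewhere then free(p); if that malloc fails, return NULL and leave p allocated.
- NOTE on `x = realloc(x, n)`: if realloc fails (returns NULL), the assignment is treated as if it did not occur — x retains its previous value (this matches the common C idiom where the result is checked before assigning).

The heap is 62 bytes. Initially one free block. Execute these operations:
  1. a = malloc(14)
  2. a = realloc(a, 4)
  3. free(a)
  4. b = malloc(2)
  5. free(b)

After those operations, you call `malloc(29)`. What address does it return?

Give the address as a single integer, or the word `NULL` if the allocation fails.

Answer: 0

Derivation:
Op 1: a = malloc(14) -> a = 0; heap: [0-13 ALLOC][14-61 FREE]
Op 2: a = realloc(a, 4) -> a = 0; heap: [0-3 ALLOC][4-61 FREE]
Op 3: free(a) -> (freed a); heap: [0-61 FREE]
Op 4: b = malloc(2) -> b = 0; heap: [0-1 ALLOC][2-61 FREE]
Op 5: free(b) -> (freed b); heap: [0-61 FREE]
malloc(29): first-fit scan over [0-61 FREE] -> 0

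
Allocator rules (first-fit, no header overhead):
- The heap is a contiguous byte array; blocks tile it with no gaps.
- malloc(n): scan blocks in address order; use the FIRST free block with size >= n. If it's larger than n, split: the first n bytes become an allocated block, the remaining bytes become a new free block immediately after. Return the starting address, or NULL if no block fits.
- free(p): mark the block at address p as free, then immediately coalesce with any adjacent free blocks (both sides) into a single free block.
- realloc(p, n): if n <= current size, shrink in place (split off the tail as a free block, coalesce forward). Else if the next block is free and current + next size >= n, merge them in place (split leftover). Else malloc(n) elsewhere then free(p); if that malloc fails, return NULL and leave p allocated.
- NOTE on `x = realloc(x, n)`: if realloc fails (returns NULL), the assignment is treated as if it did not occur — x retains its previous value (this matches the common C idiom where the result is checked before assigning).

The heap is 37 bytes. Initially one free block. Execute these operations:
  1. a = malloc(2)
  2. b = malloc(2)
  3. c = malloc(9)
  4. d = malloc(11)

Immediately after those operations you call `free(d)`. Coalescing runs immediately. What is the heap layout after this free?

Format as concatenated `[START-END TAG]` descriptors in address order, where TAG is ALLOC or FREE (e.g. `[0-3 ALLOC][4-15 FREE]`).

Op 1: a = malloc(2) -> a = 0; heap: [0-1 ALLOC][2-36 FREE]
Op 2: b = malloc(2) -> b = 2; heap: [0-1 ALLOC][2-3 ALLOC][4-36 FREE]
Op 3: c = malloc(9) -> c = 4; heap: [0-1 ALLOC][2-3 ALLOC][4-12 ALLOC][13-36 FREE]
Op 4: d = malloc(11) -> d = 13; heap: [0-1 ALLOC][2-3 ALLOC][4-12 ALLOC][13-23 ALLOC][24-36 FREE]
free(d): d = 13 -> block [13-23 ALLOC]; mark free, coalesce with adjacent free neighbors -> [0-1 ALLOC][2-3 ALLOC][4-12 ALLOC][13-36 FREE]

Answer: [0-1 ALLOC][2-3 ALLOC][4-12 ALLOC][13-36 FREE]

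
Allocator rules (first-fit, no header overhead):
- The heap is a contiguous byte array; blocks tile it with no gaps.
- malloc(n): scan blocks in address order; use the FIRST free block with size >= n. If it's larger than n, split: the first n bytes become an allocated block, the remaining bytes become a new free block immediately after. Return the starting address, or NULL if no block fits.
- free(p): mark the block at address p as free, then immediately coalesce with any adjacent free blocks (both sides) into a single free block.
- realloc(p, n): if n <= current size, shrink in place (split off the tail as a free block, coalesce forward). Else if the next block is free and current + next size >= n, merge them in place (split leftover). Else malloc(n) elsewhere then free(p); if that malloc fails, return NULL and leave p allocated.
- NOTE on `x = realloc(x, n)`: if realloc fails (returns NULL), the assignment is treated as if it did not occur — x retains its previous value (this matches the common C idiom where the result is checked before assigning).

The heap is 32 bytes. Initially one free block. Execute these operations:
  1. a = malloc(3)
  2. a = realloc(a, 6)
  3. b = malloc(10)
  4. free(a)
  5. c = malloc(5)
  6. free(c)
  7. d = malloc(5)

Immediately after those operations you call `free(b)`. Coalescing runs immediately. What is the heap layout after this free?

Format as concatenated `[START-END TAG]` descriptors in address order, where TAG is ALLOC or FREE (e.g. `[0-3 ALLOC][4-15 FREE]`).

Answer: [0-4 ALLOC][5-31 FREE]

Derivation:
Op 1: a = malloc(3) -> a = 0; heap: [0-2 ALLOC][3-31 FREE]
Op 2: a = realloc(a, 6) -> a = 0; heap: [0-5 ALLOC][6-31 FREE]
Op 3: b = malloc(10) -> b = 6; heap: [0-5 ALLOC][6-15 ALLOC][16-31 FREE]
Op 4: free(a) -> (freed a); heap: [0-5 FREE][6-15 ALLOC][16-31 FREE]
Op 5: c = malloc(5) -> c = 0; heap: [0-4 ALLOC][5-5 FREE][6-15 ALLOC][16-31 FREE]
Op 6: free(c) -> (freed c); heap: [0-5 FREE][6-15 ALLOC][16-31 FREE]
Op 7: d = malloc(5) -> d = 0; heap: [0-4 ALLOC][5-5 FREE][6-15 ALLOC][16-31 FREE]
free(b): b = 6 -> block [6-15 ALLOC]; mark free, coalesce with adjacent free neighbors -> [0-4 ALLOC][5-31 FREE]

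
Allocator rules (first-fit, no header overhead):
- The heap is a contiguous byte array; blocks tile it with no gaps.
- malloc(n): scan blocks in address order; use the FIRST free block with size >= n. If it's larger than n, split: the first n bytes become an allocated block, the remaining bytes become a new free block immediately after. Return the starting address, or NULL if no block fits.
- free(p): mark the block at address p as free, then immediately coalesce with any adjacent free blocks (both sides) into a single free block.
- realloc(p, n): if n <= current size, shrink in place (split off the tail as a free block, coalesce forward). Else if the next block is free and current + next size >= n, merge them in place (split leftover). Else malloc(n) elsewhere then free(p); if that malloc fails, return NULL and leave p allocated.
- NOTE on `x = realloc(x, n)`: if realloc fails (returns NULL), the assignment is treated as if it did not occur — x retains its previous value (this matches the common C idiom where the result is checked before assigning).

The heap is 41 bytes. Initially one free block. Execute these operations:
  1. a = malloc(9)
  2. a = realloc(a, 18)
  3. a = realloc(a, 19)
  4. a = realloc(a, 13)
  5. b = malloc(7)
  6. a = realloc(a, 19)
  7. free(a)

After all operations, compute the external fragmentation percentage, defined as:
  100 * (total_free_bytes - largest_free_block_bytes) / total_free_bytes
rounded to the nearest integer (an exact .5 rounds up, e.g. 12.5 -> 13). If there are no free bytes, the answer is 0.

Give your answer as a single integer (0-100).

Op 1: a = malloc(9) -> a = 0; heap: [0-8 ALLOC][9-40 FREE]
Op 2: a = realloc(a, 18) -> a = 0; heap: [0-17 ALLOC][18-40 FREE]
Op 3: a = realloc(a, 19) -> a = 0; heap: [0-18 ALLOC][19-40 FREE]
Op 4: a = realloc(a, 13) -> a = 0; heap: [0-12 ALLOC][13-40 FREE]
Op 5: b = malloc(7) -> b = 13; heap: [0-12 ALLOC][13-19 ALLOC][20-40 FREE]
Op 6: a = realloc(a, 19) -> a = 20; heap: [0-12 FREE][13-19 ALLOC][20-38 ALLOC][39-40 FREE]
Op 7: free(a) -> (freed a); heap: [0-12 FREE][13-19 ALLOC][20-40 FREE]
Free blocks: [13 21] total_free=34 largest=21 -> 100*(34-21)/34 = 1300/34 ≈ 38.235 -> rounds to 38

Answer: 38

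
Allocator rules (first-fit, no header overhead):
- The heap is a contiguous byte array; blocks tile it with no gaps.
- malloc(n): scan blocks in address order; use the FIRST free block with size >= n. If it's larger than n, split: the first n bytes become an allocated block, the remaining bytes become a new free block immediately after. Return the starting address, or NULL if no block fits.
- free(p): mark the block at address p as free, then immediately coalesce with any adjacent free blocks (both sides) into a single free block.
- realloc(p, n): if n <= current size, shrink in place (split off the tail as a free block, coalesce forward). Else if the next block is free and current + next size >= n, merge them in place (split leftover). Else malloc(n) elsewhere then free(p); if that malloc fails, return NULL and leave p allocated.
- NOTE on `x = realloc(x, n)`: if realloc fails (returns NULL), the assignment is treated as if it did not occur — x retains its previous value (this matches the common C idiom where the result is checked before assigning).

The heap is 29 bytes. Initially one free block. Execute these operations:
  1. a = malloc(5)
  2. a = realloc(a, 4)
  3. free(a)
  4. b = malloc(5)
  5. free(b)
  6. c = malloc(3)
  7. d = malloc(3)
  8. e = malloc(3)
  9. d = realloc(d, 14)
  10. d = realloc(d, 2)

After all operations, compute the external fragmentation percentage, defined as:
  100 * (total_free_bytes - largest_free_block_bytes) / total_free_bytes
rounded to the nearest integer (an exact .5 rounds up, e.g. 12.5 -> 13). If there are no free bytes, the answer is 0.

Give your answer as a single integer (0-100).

Op 1: a = malloc(5) -> a = 0; heap: [0-4 ALLOC][5-28 FREE]
Op 2: a = realloc(a, 4) -> a = 0; heap: [0-3 ALLOC][4-28 FREE]
Op 3: free(a) -> (freed a); heap: [0-28 FREE]
Op 4: b = malloc(5) -> b = 0; heap: [0-4 ALLOC][5-28 FREE]
Op 5: free(b) -> (freed b); heap: [0-28 FREE]
Op 6: c = malloc(3) -> c = 0; heap: [0-2 ALLOC][3-28 FREE]
Op 7: d = malloc(3) -> d = 3; heap: [0-2 ALLOC][3-5 ALLOC][6-28 FREE]
Op 8: e = malloc(3) -> e = 6; heap: [0-2 ALLOC][3-5 ALLOC][6-8 ALLOC][9-28 FREE]
Op 9: d = realloc(d, 14) -> d = 9; heap: [0-2 ALLOC][3-5 FREE][6-8 ALLOC][9-22 ALLOC][23-28 FREE]
Op 10: d = realloc(d, 2) -> d = 9; heap: [0-2 ALLOC][3-5 FREE][6-8 ALLOC][9-10 ALLOC][11-28 FREE]
Free blocks: [3 18] total_free=21 largest=18 -> 100*(21-18)/21 = 300/21 ≈ 14.286 -> rounds to 14

Answer: 14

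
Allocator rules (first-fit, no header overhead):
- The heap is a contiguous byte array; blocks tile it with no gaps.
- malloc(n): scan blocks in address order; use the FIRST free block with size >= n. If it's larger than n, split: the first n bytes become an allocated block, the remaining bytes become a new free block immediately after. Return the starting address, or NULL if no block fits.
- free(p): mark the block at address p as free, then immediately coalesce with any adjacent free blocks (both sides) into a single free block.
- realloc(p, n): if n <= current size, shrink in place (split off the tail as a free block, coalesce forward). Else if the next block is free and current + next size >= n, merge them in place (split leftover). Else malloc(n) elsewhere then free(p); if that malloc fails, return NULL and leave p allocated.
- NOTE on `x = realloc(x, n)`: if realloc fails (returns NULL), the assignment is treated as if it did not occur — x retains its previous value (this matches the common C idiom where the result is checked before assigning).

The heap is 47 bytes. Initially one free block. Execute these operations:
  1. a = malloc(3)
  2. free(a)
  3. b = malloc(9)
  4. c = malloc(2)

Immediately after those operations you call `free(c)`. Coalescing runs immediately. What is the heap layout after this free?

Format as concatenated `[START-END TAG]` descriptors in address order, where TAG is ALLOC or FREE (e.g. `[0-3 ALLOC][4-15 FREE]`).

Op 1: a = malloc(3) -> a = 0; heap: [0-2 ALLOC][3-46 FREE]
Op 2: free(a) -> (freed a); heap: [0-46 FREE]
Op 3: b = malloc(9) -> b = 0; heap: [0-8 ALLOC][9-46 FREE]
Op 4: c = malloc(2) -> c = 9; heap: [0-8 ALLOC][9-10 ALLOC][11-46 FREE]
free(c): c = 9 -> block [9-10 ALLOC]; mark free, coalesce with adjacent free neighbors -> [0-8 ALLOC][9-46 FREE]

Answer: [0-8 ALLOC][9-46 FREE]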